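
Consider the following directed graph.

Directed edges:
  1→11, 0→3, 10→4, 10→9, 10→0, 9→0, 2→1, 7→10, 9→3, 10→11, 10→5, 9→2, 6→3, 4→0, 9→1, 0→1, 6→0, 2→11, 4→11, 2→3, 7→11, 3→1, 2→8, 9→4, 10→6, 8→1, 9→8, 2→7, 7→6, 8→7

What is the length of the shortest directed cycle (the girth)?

4

For each vertex v, BFS finds the shortest path from v back to v.
The shortest such closed walk is 7 → 10 → 9 → 2 → 7, length 4.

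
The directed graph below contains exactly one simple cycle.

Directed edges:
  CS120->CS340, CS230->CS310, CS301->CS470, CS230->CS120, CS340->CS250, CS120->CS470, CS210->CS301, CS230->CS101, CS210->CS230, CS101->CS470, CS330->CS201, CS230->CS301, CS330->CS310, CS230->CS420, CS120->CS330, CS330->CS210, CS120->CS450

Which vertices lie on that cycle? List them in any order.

CS120, CS210, CS230, CS330

DFS with gray/black marking from CS230:
CS230 gray
  CS420 gray
  CS420 black
  CS101 gray
    CS470 gray
    CS470 black
  CS101 black
  CS120 gray
    CS330 gray
      CS201 gray
      CS201 black
      CS310 gray
      CS310 black
      CS210 gray
        CS210→CS230: CS230 is gray → back edge
Back edge closes the cycle CS230 → CS120 → CS330 → CS210 → CS230; its vertices are {CS120, CS210, CS230, CS330}.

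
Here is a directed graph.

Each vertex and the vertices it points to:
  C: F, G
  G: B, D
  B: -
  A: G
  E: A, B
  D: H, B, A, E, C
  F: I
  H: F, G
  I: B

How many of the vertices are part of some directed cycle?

6

A vertex is on a directed cycle iff it belongs to a strongly connected component of size ≥ 2 (or has a self-loop).
The vertices on cycles are {A, C, D, E, G, H} — 6 in total.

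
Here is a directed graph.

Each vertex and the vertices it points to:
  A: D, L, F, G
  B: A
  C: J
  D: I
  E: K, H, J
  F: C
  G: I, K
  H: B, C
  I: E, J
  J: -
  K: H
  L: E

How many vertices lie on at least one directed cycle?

9

A vertex is on a directed cycle iff it belongs to a strongly connected component of size ≥ 2 (or has a self-loop).
The vertices on cycles are {A, B, D, E, G, H, I, K, L} — 9 in total.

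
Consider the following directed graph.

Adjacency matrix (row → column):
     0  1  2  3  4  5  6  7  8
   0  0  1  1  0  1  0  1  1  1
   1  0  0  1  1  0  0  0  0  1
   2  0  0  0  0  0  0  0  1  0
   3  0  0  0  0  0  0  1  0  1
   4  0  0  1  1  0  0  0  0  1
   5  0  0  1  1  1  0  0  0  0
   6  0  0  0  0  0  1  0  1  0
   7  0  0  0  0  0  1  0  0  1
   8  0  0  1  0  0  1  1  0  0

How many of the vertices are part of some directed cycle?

A vertex is on a directed cycle iff it belongs to a strongly connected component of size ≥ 2 (or has a self-loop).
The vertices on cycles are {2, 3, 4, 5, 6, 7, 8} — 7 in total.

7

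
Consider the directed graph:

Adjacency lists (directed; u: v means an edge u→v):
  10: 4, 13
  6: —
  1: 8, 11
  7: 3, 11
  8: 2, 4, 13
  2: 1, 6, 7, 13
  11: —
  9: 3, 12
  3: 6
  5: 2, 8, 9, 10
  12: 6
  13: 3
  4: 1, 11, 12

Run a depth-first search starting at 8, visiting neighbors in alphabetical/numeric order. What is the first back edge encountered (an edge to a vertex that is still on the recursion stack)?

1->8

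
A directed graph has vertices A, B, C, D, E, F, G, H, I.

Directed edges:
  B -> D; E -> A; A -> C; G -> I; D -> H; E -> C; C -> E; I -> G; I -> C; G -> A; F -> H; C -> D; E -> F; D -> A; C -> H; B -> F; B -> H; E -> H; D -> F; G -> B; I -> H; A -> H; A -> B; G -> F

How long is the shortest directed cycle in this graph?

For each vertex v, BFS finds the shortest path from v back to v.
The shortest such closed walk is I → G → I, length 2.

2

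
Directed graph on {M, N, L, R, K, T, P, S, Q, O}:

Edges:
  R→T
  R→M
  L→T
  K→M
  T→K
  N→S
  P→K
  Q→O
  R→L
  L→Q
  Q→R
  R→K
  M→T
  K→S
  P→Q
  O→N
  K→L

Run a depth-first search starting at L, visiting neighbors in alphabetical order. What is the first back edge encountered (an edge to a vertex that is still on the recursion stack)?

K→L

DFS from L (visiting neighbors in alphabetical order); mark gray on enter, black on exit:
L gray
  Q gray
    O gray
      N gray
        S gray
        S black
      N black
    O black
    R gray
      K gray
        K→L: L is gray → back edge
First back edge: K → L.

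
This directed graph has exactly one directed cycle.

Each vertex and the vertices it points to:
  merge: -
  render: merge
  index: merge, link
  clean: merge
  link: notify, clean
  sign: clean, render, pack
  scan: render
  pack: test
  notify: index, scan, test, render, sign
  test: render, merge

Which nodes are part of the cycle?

DFS with gray/black marking from notify:
notify gray
  index gray
    merge gray
    merge black
    link gray
      link→notify: notify is gray → back edge
Back edge closes the cycle notify → index → link → notify; its vertices are {link, index, notify}.

link, index, notify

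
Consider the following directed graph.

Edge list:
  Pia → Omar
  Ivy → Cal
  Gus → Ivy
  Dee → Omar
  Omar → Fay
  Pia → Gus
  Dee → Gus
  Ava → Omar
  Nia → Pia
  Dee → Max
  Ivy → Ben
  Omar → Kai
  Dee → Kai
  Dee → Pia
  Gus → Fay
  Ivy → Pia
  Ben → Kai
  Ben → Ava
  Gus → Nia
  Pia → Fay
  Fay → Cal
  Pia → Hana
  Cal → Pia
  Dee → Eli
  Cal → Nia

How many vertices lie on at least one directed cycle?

A vertex is on a directed cycle iff it belongs to a strongly connected component of size ≥ 2 (or has a self-loop).
The vertices on cycles are {Ava, Ben, Cal, Fay, Gus, Ivy, Nia, Pia, Omar} — 9 in total.

9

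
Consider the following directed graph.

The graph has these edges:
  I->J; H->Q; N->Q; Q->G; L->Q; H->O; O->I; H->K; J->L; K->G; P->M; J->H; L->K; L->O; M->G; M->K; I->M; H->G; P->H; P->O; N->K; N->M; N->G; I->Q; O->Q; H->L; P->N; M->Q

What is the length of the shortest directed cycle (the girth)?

4

For each vertex v, BFS finds the shortest path from v back to v.
The shortest such closed walk is O → I → J → H → O, length 4.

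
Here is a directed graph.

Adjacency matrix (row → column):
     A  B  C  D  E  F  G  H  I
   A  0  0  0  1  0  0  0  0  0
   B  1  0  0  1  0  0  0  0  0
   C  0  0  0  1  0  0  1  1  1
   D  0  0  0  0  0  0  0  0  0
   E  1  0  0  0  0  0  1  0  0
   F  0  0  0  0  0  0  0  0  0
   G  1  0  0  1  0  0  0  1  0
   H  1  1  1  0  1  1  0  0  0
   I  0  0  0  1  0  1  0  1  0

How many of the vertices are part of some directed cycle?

A vertex is on a directed cycle iff it belongs to a strongly connected component of size ≥ 2 (or has a self-loop).
The vertices on cycles are {C, E, G, H, I} — 5 in total.

5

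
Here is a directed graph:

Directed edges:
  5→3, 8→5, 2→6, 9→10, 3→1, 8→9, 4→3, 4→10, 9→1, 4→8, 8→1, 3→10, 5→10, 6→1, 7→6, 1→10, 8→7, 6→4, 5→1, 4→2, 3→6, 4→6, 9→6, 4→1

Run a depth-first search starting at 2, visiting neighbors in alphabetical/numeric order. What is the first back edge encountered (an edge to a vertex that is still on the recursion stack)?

4->2

DFS from 2 (visiting neighbors in alphabetical/numeric order); mark gray on enter, black on exit:
2 gray
  6 gray
    1 gray
      10 gray
      10 black
    1 black
    4 gray
      4→1: 1 black — skip
      4→2: 2 is gray → back edge
First back edge: 4 → 2.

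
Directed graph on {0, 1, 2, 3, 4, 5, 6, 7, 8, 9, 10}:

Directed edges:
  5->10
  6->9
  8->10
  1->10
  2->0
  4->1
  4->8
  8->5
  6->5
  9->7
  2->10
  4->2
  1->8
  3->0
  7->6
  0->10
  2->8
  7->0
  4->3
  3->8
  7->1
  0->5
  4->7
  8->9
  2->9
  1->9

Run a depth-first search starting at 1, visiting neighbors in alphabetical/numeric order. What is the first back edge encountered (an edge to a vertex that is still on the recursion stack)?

DFS from 1 (visiting neighbors in alphabetical/numeric order); mark gray on enter, black on exit:
1 gray
  8 gray
    5 gray
      10 gray
      10 black
    5 black
    9 gray
      7 gray
        0 gray
          0→5: 5 black — skip
          0→10: 10 black — skip
        0 black
        7→1: 1 is gray → back edge
First back edge: 7 → 1.

7->1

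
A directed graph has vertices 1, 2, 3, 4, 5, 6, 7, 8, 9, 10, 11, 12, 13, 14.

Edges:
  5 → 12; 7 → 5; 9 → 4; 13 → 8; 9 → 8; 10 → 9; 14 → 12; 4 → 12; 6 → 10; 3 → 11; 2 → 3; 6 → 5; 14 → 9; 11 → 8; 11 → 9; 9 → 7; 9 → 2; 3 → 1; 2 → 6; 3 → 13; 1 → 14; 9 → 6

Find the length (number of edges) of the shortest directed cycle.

3

For each vertex v, BFS finds the shortest path from v back to v.
The shortest such closed walk is 9 → 6 → 10 → 9, length 3.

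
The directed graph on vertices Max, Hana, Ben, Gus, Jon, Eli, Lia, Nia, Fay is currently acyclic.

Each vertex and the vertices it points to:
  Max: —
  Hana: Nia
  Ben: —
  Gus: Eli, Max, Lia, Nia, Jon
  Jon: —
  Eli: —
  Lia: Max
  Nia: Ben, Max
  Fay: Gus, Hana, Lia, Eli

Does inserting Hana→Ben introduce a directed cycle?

Adding Hana→Ben creates a cycle iff Ben can already reach Hana.
Explore from Ben: no path reaches Hana. The graph stays acyclic.

No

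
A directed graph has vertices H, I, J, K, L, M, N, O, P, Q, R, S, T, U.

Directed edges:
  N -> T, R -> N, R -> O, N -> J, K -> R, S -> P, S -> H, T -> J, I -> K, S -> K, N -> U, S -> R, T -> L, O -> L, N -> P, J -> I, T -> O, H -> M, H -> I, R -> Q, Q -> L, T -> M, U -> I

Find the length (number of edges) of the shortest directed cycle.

For each vertex v, BFS finds the shortest path from v back to v.
The shortest such closed walk is K → R → N → J → I → K, length 5.

5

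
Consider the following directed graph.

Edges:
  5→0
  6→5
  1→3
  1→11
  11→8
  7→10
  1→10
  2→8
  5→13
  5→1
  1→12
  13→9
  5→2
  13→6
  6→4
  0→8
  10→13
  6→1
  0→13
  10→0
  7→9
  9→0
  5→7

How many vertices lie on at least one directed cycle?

A vertex is on a directed cycle iff it belongs to a strongly connected component of size ≥ 2 (or has a self-loop).
The vertices on cycles are {0, 1, 5, 6, 7, 9, 10, 13} — 8 in total.

8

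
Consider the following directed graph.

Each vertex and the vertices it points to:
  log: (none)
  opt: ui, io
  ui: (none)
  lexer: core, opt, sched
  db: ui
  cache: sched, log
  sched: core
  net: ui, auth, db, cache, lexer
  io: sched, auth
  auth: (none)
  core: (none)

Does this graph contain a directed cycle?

DFS with white/gray/black marking, starting from io:
io gray
  sched gray
    core gray
    core black
  sched black
  auth gray
  auth black
io black
log gray
log black
opt gray
  ui gray
  ui black
  opt→io: io black — skip
opt black
lexer gray
  lexer→core: core black — skip
  lexer→opt: opt black — skip
  lexer→sched: sched black — skip
lexer black
db gray
  db→ui: ui black — skip
db black
cache gray
  cache→sched: sched black — skip
  cache→log: log black — skip
cache black
net gray
  net→ui: ui black — skip
  net→auth: auth black — skip
  net→db: db black — skip
  net→cache: cache black — skip
  net→lexer: lexer black — skip
net black
Every edge goes to a white or black vertex — no back edge, so the graph is acyclic.

No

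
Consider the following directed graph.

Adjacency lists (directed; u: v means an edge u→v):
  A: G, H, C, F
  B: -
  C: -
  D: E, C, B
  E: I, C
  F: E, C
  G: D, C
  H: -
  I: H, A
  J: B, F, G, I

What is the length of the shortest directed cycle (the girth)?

4

For each vertex v, BFS finds the shortest path from v back to v.
The shortest such closed walk is I → A → F → E → I, length 4.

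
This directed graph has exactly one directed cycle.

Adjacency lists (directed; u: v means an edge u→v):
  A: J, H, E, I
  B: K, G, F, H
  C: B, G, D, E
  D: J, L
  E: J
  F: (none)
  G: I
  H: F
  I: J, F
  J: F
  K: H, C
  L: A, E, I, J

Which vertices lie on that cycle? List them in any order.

B, C, K

DFS with gray/black marking from K:
K gray
  H gray
    F gray
    F black
  H black
  C gray
    B gray
      B→K: K is gray → back edge
Back edge closes the cycle K → C → B → K; its vertices are {B, C, K}.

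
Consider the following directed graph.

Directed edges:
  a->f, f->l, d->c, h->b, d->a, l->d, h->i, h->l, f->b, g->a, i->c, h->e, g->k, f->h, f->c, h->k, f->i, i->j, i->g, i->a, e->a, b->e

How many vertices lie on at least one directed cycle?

A vertex is on a directed cycle iff it belongs to a strongly connected component of size ≥ 2 (or has a self-loop).
The vertices on cycles are {a, b, d, e, f, g, h, i, l} — 9 in total.

9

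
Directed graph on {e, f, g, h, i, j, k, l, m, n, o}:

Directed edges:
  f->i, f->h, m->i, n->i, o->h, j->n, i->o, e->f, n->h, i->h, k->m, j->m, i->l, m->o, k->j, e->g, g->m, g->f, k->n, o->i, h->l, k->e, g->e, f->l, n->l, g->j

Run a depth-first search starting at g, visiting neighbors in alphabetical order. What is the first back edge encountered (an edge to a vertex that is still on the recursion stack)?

o->i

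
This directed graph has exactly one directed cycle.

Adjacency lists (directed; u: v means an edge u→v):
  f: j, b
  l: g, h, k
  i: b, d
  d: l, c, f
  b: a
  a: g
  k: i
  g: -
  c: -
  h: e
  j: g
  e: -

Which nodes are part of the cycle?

d, i, k, l

DFS with gray/black marking from i:
i gray
  b gray
    a gray
      g gray
      g black
    a black
  b black
  d gray
    l gray
      l→g: g black — skip
      h gray
        e gray
        e black
      h black
      k gray
        k→i: i is gray → back edge
Back edge closes the cycle i → d → l → k → i; its vertices are {d, i, k, l}.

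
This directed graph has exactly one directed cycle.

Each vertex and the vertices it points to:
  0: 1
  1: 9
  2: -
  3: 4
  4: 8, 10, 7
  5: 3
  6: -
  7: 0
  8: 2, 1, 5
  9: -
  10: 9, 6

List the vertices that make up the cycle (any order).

3, 4, 5, 8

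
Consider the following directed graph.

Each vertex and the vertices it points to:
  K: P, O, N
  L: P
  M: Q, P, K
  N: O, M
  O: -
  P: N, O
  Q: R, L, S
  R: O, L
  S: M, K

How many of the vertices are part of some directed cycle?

8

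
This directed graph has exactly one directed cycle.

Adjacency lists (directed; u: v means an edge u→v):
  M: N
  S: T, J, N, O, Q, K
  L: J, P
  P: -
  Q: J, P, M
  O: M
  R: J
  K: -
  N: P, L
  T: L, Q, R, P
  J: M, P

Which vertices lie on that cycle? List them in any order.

DFS with gray/black marking from N:
N gray
  P gray
  P black
  L gray
    J gray
      M gray
        M→N: N is gray → back edge
Back edge closes the cycle N → L → J → M → N; its vertices are {J, L, M, N}.

J, L, M, N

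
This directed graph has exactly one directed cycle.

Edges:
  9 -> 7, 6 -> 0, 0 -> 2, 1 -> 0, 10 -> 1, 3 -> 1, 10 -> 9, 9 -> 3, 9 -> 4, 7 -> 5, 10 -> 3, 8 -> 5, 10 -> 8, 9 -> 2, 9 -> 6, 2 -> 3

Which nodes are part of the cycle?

DFS with gray/black marking from 3:
3 gray
  1 gray
    0 gray
      2 gray
        2→3: 3 is gray → back edge
Back edge closes the cycle 3 → 1 → 0 → 2 → 3; its vertices are {0, 1, 2, 3}.

0, 1, 2, 3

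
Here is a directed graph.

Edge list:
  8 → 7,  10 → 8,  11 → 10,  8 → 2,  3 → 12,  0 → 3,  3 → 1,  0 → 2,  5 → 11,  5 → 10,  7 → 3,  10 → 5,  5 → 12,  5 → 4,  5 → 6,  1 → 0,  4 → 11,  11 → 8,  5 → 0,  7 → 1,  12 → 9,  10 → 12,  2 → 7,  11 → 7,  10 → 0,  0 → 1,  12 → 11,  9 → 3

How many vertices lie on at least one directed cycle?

12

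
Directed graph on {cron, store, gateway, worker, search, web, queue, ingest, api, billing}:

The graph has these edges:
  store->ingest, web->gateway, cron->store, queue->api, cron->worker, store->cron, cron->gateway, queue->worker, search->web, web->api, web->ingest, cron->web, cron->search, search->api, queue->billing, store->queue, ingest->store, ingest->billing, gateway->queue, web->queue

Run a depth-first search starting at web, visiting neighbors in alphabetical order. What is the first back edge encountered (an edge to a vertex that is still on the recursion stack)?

DFS from web (visiting neighbors in alphabetical order); mark gray on enter, black on exit:
web gray
  api gray
  api black
  gateway gray
    queue gray
      queue→api: api black — skip
      billing gray
      billing black
      worker gray
      worker black
    queue black
  gateway black
  ingest gray
    ingest→billing: billing black — skip
    store gray
      cron gray
        cron→gateway: gateway black — skip
        search gray
          search→api: api black — skip
          search→web: web is gray → back edge
First back edge: search → web.

search→web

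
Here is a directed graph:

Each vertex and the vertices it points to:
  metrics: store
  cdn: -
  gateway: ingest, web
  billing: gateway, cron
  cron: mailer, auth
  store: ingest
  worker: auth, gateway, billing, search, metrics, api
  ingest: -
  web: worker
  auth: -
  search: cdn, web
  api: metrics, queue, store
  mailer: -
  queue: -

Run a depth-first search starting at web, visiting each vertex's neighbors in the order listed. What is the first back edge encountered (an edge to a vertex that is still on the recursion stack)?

gateway→web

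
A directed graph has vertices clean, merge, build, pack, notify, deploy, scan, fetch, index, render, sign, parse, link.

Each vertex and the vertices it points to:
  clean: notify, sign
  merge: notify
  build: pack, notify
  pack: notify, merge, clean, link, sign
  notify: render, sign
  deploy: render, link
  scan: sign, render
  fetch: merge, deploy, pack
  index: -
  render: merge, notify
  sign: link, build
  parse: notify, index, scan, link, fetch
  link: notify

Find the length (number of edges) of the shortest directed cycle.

2

For each vertex v, BFS finds the shortest path from v back to v.
The shortest such closed walk is render → notify → render, length 2.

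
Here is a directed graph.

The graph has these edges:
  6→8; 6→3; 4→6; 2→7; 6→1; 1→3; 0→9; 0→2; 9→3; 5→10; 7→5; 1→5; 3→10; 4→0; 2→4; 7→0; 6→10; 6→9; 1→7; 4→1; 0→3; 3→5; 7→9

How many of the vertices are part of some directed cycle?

A vertex is on a directed cycle iff it belongs to a strongly connected component of size ≥ 2 (or has a self-loop).
The vertices on cycles are {0, 1, 2, 4, 6, 7} — 6 in total.

6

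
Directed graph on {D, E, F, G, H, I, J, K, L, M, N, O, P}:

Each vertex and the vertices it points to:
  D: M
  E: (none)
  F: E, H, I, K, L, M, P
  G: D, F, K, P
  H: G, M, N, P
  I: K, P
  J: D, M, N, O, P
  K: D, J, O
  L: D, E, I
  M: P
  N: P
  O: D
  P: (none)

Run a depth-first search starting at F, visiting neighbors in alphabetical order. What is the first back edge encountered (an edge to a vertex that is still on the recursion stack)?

G->F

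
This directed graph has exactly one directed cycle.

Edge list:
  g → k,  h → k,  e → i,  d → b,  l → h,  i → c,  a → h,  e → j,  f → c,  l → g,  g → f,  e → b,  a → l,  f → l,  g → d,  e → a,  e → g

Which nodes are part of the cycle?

f, g, l

DFS with gray/black marking from g:
g gray
  f gray
    l gray
      l→g: g is gray → back edge
Back edge closes the cycle g → f → l → g; its vertices are {f, g, l}.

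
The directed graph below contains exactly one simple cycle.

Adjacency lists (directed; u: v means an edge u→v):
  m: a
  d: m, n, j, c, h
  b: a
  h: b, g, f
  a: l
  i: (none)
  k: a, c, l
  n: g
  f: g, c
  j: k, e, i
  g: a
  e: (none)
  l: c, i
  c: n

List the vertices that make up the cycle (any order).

DFS with gray/black marking from n:
n gray
  g gray
    a gray
      l gray
        c gray
          c→n: n is gray → back edge
Back edge closes the cycle n → g → a → l → c → n; its vertices are {a, c, g, l, n}.

a, c, g, l, n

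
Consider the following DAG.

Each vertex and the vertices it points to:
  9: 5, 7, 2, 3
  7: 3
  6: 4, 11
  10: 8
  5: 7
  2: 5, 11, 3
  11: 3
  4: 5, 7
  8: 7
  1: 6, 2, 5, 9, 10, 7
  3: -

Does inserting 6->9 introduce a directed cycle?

No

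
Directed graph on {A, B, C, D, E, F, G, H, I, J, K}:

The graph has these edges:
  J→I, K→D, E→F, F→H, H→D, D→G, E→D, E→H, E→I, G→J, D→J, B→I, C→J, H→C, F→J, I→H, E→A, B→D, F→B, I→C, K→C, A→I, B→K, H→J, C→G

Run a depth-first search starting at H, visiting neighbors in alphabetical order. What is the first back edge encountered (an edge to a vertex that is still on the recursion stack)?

I→C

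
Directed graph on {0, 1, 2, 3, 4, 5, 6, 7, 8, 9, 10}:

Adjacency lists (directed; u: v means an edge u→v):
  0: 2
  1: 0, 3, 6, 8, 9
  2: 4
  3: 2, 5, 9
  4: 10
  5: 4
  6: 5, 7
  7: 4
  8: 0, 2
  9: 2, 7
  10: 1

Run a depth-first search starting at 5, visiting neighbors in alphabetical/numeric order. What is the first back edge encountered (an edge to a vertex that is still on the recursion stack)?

2→4

DFS from 5 (visiting neighbors in alphabetical/numeric order); mark gray on enter, black on exit:
5 gray
  4 gray
    10 gray
      1 gray
        0 gray
          2 gray
            2→4: 4 is gray → back edge
First back edge: 2 → 4.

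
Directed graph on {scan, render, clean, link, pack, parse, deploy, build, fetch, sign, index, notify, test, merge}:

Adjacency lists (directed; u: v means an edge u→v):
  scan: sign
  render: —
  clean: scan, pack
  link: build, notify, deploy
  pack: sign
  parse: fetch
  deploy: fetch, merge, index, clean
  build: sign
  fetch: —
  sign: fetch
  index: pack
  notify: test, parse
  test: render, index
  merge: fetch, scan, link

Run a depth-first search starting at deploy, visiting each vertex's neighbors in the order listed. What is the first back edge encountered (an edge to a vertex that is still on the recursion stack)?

DFS from deploy (visiting each vertex's neighbors in the order listed); mark gray on enter, black on exit:
deploy gray
  fetch gray
  fetch black
  merge gray
    merge→fetch: fetch black — skip
    scan gray
      sign gray
        sign→fetch: fetch black — skip
      sign black
    scan black
    link gray
      build gray
        build→sign: sign black — skip
      build black
      notify gray
        test gray
          render gray
          render black
          index gray
            pack gray
              pack→sign: sign black — skip
            pack black
          index black
        test black
        parse gray
          parse→fetch: fetch black — skip
        parse black
      notify black
      link→deploy: deploy is gray → back edge
First back edge: link → deploy.

link->deploy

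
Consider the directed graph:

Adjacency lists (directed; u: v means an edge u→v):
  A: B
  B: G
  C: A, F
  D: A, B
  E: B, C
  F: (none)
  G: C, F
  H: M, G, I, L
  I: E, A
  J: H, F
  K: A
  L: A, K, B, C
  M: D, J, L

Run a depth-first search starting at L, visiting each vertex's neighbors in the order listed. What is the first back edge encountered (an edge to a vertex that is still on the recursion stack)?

DFS from L (visiting each vertex's neighbors in the order listed); mark gray on enter, black on exit:
L gray
  A gray
    B gray
      G gray
        C gray
          C→A: A is gray → back edge
First back edge: C → A.

C→A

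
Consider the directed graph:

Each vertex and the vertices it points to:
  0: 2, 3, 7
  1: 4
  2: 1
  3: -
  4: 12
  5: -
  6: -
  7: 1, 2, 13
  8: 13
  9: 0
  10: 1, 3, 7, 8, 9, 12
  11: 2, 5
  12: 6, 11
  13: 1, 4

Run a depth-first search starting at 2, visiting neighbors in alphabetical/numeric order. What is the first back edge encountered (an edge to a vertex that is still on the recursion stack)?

11->2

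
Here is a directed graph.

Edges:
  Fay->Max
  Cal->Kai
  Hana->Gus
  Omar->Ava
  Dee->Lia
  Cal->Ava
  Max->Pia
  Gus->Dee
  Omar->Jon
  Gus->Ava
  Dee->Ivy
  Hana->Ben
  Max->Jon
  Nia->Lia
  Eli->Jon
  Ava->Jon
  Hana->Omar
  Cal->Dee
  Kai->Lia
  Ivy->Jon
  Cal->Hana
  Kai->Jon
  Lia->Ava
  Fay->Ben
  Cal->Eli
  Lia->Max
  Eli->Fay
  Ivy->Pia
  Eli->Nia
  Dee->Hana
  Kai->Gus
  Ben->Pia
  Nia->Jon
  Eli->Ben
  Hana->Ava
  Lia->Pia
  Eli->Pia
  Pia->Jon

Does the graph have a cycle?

Yes

DFS with white/gray/black marking, starting from Ben:
Ben gray
  Pia gray
    Jon gray
    Jon black
  Pia black
Ben black
Cal gray
  Ava gray
    Ava→Jon: Jon black — skip
  Ava black
  Eli gray
    Eli→Jon: Jon black — skip
    Eli→Pia: Pia black — skip
    Nia gray
      Lia gray
        Lia→Ava: Ava black — skip
        Max gray
          Max→Pia: Pia black — skip
          Max→Jon: Jon black — skip
        Max black
        Lia→Pia: Pia black — skip
      Lia black
      Nia→Jon: Jon black — skip
    Nia black
    Eli→Ben: Ben black — skip
    Fay gray
      Fay→Max: Max black — skip
      Fay→Ben: Ben black — skip
    Fay black
  Eli black
  Dee gray
    Dee→Lia: Lia black — skip
    Ivy gray
      Ivy→Jon: Jon black — skip
      Ivy→Pia: Pia black — skip
    Ivy black
    Hana gray
      Gus gray
        Gus→Ava: Ava black — skip
        Gus→Dee: Dee is gray → back edge
Back edge found, so a cycle exists: Dee → Hana → Gus → Dee.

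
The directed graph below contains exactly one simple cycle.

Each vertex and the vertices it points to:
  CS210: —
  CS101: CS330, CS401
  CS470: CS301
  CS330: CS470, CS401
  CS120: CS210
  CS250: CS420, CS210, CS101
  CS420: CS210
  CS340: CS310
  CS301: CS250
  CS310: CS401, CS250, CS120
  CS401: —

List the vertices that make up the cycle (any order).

CS101, CS250, CS301, CS330, CS470

DFS with gray/black marking from CS250:
CS250 gray
  CS420 gray
    CS210 gray
    CS210 black
  CS420 black
  CS250→CS210: CS210 black — skip
  CS101 gray
    CS330 gray
      CS470 gray
        CS301 gray
          CS301→CS250: CS250 is gray → back edge
Back edge closes the cycle CS250 → CS101 → CS330 → CS470 → CS301 → CS250; its vertices are {CS101, CS250, CS301, CS330, CS470}.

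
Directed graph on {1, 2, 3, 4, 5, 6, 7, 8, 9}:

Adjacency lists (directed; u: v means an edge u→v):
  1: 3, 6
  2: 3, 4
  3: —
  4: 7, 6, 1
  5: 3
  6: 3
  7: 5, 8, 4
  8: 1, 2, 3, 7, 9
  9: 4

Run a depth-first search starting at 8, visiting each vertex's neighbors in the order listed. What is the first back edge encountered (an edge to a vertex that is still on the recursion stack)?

DFS from 8 (visiting each vertex's neighbors in the order listed); mark gray on enter, black on exit:
8 gray
  1 gray
    3 gray
    3 black
    6 gray
      6→3: 3 black — skip
    6 black
  1 black
  2 gray
    2→3: 3 black — skip
    4 gray
      7 gray
        5 gray
          5→3: 3 black — skip
        5 black
        7→8: 8 is gray → back edge
First back edge: 7 → 8.

7->8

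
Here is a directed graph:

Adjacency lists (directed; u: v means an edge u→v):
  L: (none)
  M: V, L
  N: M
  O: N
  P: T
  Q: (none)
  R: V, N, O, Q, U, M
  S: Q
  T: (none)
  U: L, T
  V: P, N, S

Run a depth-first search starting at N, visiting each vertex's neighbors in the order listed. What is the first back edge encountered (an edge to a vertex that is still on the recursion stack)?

V→N

DFS from N (visiting each vertex's neighbors in the order listed); mark gray on enter, black on exit:
N gray
  M gray
    V gray
      P gray
        T gray
        T black
      P black
      V→N: N is gray → back edge
First back edge: V → N.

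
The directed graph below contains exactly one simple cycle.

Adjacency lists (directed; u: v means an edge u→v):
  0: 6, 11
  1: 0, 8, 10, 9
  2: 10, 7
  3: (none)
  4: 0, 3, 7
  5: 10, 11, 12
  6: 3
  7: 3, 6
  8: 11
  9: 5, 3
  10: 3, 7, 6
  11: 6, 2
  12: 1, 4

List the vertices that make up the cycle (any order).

1, 5, 9, 12

DFS with gray/black marking from 5:
5 gray
  10 gray
    3 gray
    3 black
    7 gray
      7→3: 3 black — skip
      6 gray
        6→3: 3 black — skip
      6 black
    7 black
    10→6: 6 black — skip
  10 black
  11 gray
    11→6: 6 black — skip
    2 gray
      2→10: 10 black — skip
      2→7: 7 black — skip
    2 black
  11 black
  12 gray
    1 gray
      0 gray
        0→6: 6 black — skip
        0→11: 11 black — skip
      0 black
      8 gray
        8→11: 11 black — skip
      8 black
      1→10: 10 black — skip
      9 gray
        9→5: 5 is gray → back edge
Back edge closes the cycle 5 → 12 → 1 → 9 → 5; its vertices are {1, 5, 9, 12}.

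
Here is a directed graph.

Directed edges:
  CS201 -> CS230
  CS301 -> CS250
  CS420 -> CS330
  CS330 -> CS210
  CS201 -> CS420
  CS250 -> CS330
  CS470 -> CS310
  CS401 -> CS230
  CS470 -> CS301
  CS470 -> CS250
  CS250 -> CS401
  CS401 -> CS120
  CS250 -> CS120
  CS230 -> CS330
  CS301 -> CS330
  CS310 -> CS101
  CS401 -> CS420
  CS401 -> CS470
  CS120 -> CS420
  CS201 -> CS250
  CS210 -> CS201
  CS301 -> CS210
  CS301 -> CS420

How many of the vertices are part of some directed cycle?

10

A vertex is on a directed cycle iff it belongs to a strongly connected component of size ≥ 2 (or has a self-loop).
The vertices on cycles are {CS120, CS201, CS210, CS230, CS250, CS301, CS330, CS401, CS420, CS470} — 10 in total.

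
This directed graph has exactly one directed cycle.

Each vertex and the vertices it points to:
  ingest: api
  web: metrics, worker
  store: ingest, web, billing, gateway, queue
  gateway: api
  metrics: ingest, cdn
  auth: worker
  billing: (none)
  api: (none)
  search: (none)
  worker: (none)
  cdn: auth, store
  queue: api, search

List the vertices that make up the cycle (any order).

cdn, web, store, metrics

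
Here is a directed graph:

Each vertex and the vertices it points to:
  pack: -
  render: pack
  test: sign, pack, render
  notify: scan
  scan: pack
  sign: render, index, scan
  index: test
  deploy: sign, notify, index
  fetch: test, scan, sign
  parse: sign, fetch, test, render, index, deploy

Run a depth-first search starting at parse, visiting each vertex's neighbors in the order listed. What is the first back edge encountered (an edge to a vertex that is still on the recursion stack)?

DFS from parse (visiting each vertex's neighbors in the order listed); mark gray on enter, black on exit:
parse gray
  sign gray
    render gray
      pack gray
      pack black
    render black
    index gray
      test gray
        test→sign: sign is gray → back edge
First back edge: test → sign.

test->sign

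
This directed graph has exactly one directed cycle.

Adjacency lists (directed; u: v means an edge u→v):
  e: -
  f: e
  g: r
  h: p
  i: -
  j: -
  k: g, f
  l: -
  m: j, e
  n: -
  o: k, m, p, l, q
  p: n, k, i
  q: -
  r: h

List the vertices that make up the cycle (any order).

DFS with gray/black marking from k:
k gray
  g gray
    r gray
      h gray
        p gray
          n gray
          n black
          p→k: k is gray → back edge
Back edge closes the cycle k → g → r → h → p → k; its vertices are {g, h, k, p, r}.

g, h, k, p, r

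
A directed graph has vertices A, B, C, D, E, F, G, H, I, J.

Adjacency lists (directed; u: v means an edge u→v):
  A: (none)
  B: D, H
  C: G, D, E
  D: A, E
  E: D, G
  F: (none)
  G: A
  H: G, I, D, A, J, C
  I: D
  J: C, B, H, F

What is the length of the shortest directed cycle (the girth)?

2

For each vertex v, BFS finds the shortest path from v back to v.
The shortest such closed walk is J → H → J, length 2.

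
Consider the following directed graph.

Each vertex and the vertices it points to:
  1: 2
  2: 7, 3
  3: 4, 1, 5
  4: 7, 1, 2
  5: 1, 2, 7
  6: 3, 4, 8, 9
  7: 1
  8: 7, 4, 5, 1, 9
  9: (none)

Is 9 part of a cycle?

No

9 lies on a cycle iff there is a path from 9 back to itself.
Exploring from 9, it never reaches itself; equivalently, its strongly connected component is a singleton.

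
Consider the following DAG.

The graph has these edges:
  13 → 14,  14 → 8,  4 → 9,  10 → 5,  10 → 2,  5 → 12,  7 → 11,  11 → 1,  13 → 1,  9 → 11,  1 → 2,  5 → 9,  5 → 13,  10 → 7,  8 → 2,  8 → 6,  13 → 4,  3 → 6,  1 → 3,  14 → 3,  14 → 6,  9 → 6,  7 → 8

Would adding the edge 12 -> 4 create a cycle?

No

Adding 12→4 creates a cycle iff 4 can already reach 12.
Explore from 4: no path reaches 12. The graph stays acyclic.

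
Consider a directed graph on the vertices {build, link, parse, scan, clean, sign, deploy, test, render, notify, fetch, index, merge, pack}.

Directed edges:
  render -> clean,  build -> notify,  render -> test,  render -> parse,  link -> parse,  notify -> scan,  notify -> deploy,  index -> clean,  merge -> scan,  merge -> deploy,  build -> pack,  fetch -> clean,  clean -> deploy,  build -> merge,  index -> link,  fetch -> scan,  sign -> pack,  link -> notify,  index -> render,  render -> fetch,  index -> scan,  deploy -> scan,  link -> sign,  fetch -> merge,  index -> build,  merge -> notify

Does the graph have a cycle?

No

DFS with white/gray/black marking, starting from build:
build gray
  notify gray
    deploy gray
      scan gray
      scan black
    deploy black
    notify→scan: scan black — skip
  notify black
  merge gray
    merge→scan: scan black — skip
    merge→deploy: deploy black — skip
    merge→notify: notify black — skip
  merge black
  pack gray
  pack black
build black
link gray
  link→notify: notify black — skip
  sign gray
    sign→pack: pack black — skip
  sign black
  parse gray
  parse black
link black
clean gray
  clean→deploy: deploy black — skip
clean black
test gray
test black
render gray
  render→parse: parse black — skip
  fetch gray
    fetch→scan: scan black — skip
    fetch→merge: merge black — skip
    fetch→clean: clean black — skip
  fetch black
  render→clean: clean black — skip
  render→test: test black — skip
render black
index gray
  index→scan: scan black — skip
  index→clean: clean black — skip
  index→link: link black — skip
  index→build: build black — skip
  index→render: render black — skip
index black
Every edge goes to a white or black vertex — no back edge, so the graph is acyclic.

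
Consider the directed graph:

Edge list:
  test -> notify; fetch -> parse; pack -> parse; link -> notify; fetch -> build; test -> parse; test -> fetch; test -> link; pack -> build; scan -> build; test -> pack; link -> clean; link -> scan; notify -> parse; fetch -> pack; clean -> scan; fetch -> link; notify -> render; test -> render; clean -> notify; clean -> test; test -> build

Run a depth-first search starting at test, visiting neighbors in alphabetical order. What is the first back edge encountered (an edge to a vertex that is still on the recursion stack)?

DFS from test (visiting neighbors in alphabetical order); mark gray on enter, black on exit:
test gray
  build gray
  build black
  fetch gray
    fetch→build: build black — skip
    link gray
      clean gray
        notify gray
          parse gray
          parse black
          render gray
          render black
        notify black
        scan gray
          scan→build: build black — skip
        scan black
        clean→test: test is gray → back edge
First back edge: clean → test.

clean->test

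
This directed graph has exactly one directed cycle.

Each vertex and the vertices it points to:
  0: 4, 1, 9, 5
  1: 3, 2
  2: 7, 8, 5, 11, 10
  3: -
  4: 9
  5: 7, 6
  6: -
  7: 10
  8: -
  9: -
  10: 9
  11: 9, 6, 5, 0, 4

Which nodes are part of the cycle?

DFS with gray/black marking from 1:
1 gray
  3 gray
  3 black
  2 gray
    7 gray
      10 gray
        9 gray
        9 black
      10 black
    7 black
    8 gray
    8 black
    5 gray
      5→7: 7 black — skip
      6 gray
      6 black
    5 black
    11 gray
      11→9: 9 black — skip
      11→6: 6 black — skip
      11→5: 5 black — skip
      0 gray
        4 gray
          4→9: 9 black — skip
        4 black
        0→1: 1 is gray → back edge
Back edge closes the cycle 1 → 2 → 11 → 0 → 1; its vertices are {0, 1, 2, 11}.

0, 1, 2, 11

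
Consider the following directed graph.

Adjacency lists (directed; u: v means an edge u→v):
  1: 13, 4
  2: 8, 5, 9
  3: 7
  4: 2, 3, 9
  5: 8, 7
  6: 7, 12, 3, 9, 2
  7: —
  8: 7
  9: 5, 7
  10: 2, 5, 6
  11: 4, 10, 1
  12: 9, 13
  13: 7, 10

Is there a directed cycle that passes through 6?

Yes

6 is on a cycle iff 6 can reach itself via ≥1 edge.
6 → 12 → 13 → 10 → 6 — yes.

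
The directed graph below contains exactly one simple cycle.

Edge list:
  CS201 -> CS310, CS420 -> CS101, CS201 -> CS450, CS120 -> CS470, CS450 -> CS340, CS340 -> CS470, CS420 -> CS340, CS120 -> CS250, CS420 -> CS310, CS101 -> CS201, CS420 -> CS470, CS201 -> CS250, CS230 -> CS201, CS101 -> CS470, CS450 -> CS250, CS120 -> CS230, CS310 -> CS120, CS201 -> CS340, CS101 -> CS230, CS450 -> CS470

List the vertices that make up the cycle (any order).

CS120, CS201, CS230, CS310

DFS with gray/black marking from CS310:
CS310 gray
  CS120 gray
    CS250 gray
    CS250 black
    CS470 gray
    CS470 black
    CS230 gray
      CS201 gray
        CS201→CS250: CS250 black — skip
        CS450 gray
          CS450→CS470: CS470 black — skip
          CS340 gray
            CS340→CS470: CS470 black — skip
          CS340 black
          CS450→CS250: CS250 black — skip
        CS450 black
        CS201→CS340: CS340 black — skip
        CS201→CS310: CS310 is gray → back edge
Back edge closes the cycle CS310 → CS120 → CS230 → CS201 → CS310; its vertices are {CS120, CS201, CS230, CS310}.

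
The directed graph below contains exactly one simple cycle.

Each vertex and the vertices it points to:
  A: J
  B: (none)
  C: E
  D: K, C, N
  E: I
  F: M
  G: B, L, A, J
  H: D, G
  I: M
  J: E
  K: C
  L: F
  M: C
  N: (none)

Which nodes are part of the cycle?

C, E, I, M

DFS with gray/black marking from C:
C gray
  E gray
    I gray
      M gray
        M→C: C is gray → back edge
Back edge closes the cycle C → E → I → M → C; its vertices are {C, E, I, M}.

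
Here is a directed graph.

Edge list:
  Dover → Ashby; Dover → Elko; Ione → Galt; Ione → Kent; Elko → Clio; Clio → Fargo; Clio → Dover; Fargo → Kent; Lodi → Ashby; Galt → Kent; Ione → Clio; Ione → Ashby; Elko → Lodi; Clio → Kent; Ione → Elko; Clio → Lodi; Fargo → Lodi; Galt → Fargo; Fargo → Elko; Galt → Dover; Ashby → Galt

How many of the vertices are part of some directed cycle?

A vertex is on a directed cycle iff it belongs to a strongly connected component of size ≥ 2 (or has a self-loop).
The vertices on cycles are {Clio, Elko, Galt, Lodi, Ashby, Dover, Fargo} — 7 in total.

7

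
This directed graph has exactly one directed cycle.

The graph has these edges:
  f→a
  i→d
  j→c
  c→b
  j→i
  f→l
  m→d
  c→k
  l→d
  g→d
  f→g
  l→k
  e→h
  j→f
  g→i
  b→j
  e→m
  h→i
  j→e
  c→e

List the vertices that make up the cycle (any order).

b, c, j

DFS with gray/black marking from j:
j gray
  e gray
    h gray
      i gray
        d gray
        d black
      i black
    h black
    m gray
      m→d: d black — skip
    m black
  e black
  c gray
    b gray
      b→j: j is gray → back edge
Back edge closes the cycle j → c → b → j; its vertices are {b, c, j}.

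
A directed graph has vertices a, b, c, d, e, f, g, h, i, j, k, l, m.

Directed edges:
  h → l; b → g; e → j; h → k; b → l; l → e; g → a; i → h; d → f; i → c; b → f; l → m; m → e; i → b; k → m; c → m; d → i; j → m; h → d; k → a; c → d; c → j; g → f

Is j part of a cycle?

Yes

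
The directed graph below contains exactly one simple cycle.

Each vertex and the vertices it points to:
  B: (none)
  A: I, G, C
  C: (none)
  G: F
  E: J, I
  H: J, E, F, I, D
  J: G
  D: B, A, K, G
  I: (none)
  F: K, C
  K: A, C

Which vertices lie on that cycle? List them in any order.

DFS with gray/black marking from F:
F gray
  K gray
    A gray
      I gray
      I black
      G gray
        G→F: F is gray → back edge
Back edge closes the cycle F → K → A → G → F; its vertices are {A, F, G, K}.

A, F, G, K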